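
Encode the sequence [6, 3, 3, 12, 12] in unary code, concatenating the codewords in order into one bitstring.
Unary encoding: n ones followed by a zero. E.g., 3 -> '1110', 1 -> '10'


Encode each number as n ones followed by a terminating 0:
  6 -> 1111110 (7 bits)
  3 -> 1110 (4 bits)
  3 -> 1110 (4 bits)
  12 -> 1111111111110 (13 bits)
  12 -> 1111111111110 (13 bits)
Total length = 7 + 4 + 4 + 13 + 13 = 41 bits.

Unary([6, 3, 3, 12, 12]) = 11111101110111011111111111101111111111110 (41 bits)


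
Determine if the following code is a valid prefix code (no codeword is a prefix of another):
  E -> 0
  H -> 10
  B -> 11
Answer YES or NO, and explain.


Checking each pair (does one codeword prefix another?):
  E='0' vs H='10': no prefix
  E='0' vs B='11': no prefix
  H='10' vs E='0': no prefix
  H='10' vs B='11': no prefix
  B='11' vs E='0': no prefix
  B='11' vs H='10': no prefix
No violation found over all pairs.

YES -- this is a valid prefix code. No codeword is a prefix of any other codeword.


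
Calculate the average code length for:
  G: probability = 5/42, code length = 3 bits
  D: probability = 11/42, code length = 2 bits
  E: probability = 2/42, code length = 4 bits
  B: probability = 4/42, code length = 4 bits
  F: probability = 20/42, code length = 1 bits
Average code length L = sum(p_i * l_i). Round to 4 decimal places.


Weighted contributions p_i * l_i:
  G: (5/42) * 3 = 15/42
  D: (11/42) * 2 = 22/42
  E: (2/42) * 4 = 8/42
  B: (4/42) * 4 = 16/42
  F: (20/42) * 1 = 20/42
Sum = (15 + 22 + 8 + 16 + 20)/42 = 81/42

L = 81/42 = 1.9286 bits/symbol


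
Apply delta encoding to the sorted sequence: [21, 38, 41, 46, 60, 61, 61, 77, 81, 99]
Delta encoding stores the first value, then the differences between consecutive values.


First value: 21
Deltas:
  38 - 21 = 17
  41 - 38 = 3
  46 - 41 = 5
  60 - 46 = 14
  61 - 60 = 1
  61 - 61 = 0
  77 - 61 = 16
  81 - 77 = 4
  99 - 81 = 18


Delta encoded: [21, 17, 3, 5, 14, 1, 0, 16, 4, 18]


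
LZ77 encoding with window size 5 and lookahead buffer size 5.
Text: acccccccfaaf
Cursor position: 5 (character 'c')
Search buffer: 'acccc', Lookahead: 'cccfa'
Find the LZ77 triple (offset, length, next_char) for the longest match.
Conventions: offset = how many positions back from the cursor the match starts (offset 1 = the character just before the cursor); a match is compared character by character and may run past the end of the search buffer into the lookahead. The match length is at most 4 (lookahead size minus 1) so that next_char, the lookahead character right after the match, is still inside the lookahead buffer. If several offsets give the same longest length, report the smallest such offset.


Try each offset into the search buffer:
  offset=1 (pos 4, char 'c'): match length 3
  offset=2 (pos 3, char 'c'): match length 3
  offset=3 (pos 2, char 'c'): match length 3
  offset=4 (pos 1, char 'c'): match length 3
  offset=5 (pos 0, char 'a'): match length 0
Longest match has length 3, found at offsets 1, 2, 3, 4; take the smallest, offset 1.
next_char = character at position 5 + 3 = 8 -> 'f'

Best match: offset=1, length=3 (matching 'ccc' starting at position 4)
LZ77 triple: (1, 3, 'f')


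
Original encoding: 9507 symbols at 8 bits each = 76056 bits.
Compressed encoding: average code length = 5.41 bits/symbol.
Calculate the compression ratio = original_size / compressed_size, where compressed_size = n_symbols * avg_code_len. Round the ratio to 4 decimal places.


original_size = n_symbols * orig_bits = 9507 * 8 = 76056 bits
compressed_size = n_symbols * avg_code_len = 9507 * 5.41 = 51432.87 bits
ratio = original_size / compressed_size = 76056 / 51432.87 = 1.4787

Compression ratio = 1.4787


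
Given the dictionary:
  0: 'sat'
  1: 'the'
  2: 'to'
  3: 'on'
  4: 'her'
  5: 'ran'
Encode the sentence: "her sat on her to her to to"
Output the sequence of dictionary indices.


Look up each word in the dictionary:
  'her' -> 4
  'sat' -> 0
  'on' -> 3
  'her' -> 4
  'to' -> 2
  'her' -> 4
  'to' -> 2
  'to' -> 2

Encoded: [4, 0, 3, 4, 2, 4, 2, 2]


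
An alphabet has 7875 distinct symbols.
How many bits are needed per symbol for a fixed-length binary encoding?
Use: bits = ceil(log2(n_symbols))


log2(7875) = 12.9431
Bracket: 2^12 = 4096 < 7875 <= 2^13 = 8192
So ceil(log2(7875)) = 13

bits = ceil(log2(7875)) = ceil(12.9431) = 13 bits


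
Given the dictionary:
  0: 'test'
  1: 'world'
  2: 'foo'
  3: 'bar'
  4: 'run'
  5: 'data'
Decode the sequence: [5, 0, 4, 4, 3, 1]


Look up each index in the dictionary:
  5 -> 'data'
  0 -> 'test'
  4 -> 'run'
  4 -> 'run'
  3 -> 'bar'
  1 -> 'world'

Decoded: "data test run run bar world"


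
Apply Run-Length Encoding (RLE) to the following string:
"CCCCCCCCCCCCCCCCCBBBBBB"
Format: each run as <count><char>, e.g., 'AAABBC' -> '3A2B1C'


Scanning runs left to right:
  i=0: run of 'C' x 17 -> '17C'
  i=17: run of 'B' x 6 -> '6B'

RLE = 17C6B


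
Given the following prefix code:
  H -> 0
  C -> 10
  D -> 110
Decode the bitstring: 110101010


Decoding step by step:
Bits 110 -> D
Bits 10 -> C
Bits 10 -> C
Bits 10 -> C


Decoded message: DCCC


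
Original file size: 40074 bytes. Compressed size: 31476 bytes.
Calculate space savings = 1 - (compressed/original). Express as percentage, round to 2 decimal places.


ratio = compressed/original = 31476/40074 = 0.785447
savings = 1 - ratio = 1 - 0.785447 = 0.214553
as a percentage: 0.214553 * 100 = 21.46%

Space savings = 1 - 31476/40074 = 21.46%


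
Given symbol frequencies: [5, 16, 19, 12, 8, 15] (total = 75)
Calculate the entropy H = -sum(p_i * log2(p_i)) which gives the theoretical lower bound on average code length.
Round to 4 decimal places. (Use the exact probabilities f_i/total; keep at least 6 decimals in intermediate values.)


Per-symbol terms -p_i * log2(p_i) with p_i = f_i/75:
  p = 5/75 = 0.066667: log2(p) = -3.906891, -p*log2(p) = 0.260459
  p = 16/75 = 0.213333: log2(p) = -2.228819, -p*log2(p) = 0.475481
  p = 19/75 = 0.253333: log2(p) = -1.980891, -p*log2(p) = 0.501826
  p = 12/75 = 0.160000: log2(p) = -2.643856, -p*log2(p) = 0.423017
  p = 8/75 = 0.106667: log2(p) = -3.228819, -p*log2(p) = 0.344407
  p = 15/75 = 0.200000: log2(p) = -2.321928, -p*log2(p) = 0.464386
H = 0.260459 + 0.475481 + 0.501826 + 0.423017 + 0.344407 + 0.464386 = 2.469576

H = 2.4696 bits/symbol


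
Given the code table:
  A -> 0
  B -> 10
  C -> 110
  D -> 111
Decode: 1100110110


Decoding:
110 -> C
0 -> A
110 -> C
110 -> C


Result: CACC


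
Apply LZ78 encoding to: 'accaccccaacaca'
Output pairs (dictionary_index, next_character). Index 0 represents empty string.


LZ78 encoding steps:
Dictionary: {0: ''}
Step 1: w='' (idx 0), next='a' -> output (0, 'a'), add 'a' as idx 1
Step 2: w='' (idx 0), next='c' -> output (0, 'c'), add 'c' as idx 2
Step 3: w='c' (idx 2), next='a' -> output (2, 'a'), add 'ca' as idx 3
Step 4: w='c' (idx 2), next='c' -> output (2, 'c'), add 'cc' as idx 4
Step 5: w='cc' (idx 4), next='a' -> output (4, 'a'), add 'cca' as idx 5
Step 6: w='a' (idx 1), next='c' -> output (1, 'c'), add 'ac' as idx 6
Step 7: w='ac' (idx 6), next='a' -> output (6, 'a'), add 'aca' as idx 7


Encoded: [(0, 'a'), (0, 'c'), (2, 'a'), (2, 'c'), (4, 'a'), (1, 'c'), (6, 'a')]


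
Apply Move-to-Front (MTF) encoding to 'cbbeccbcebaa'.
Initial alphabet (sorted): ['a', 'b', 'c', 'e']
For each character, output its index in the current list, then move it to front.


MTF encoding:
'c': index 2 in ['a', 'b', 'c', 'e'] -> ['c', 'a', 'b', 'e']
'b': index 2 in ['c', 'a', 'b', 'e'] -> ['b', 'c', 'a', 'e']
'b': index 0 in ['b', 'c', 'a', 'e'] -> ['b', 'c', 'a', 'e']
'e': index 3 in ['b', 'c', 'a', 'e'] -> ['e', 'b', 'c', 'a']
'c': index 2 in ['e', 'b', 'c', 'a'] -> ['c', 'e', 'b', 'a']
'c': index 0 in ['c', 'e', 'b', 'a'] -> ['c', 'e', 'b', 'a']
'b': index 2 in ['c', 'e', 'b', 'a'] -> ['b', 'c', 'e', 'a']
'c': index 1 in ['b', 'c', 'e', 'a'] -> ['c', 'b', 'e', 'a']
'e': index 2 in ['c', 'b', 'e', 'a'] -> ['e', 'c', 'b', 'a']
'b': index 2 in ['e', 'c', 'b', 'a'] -> ['b', 'e', 'c', 'a']
'a': index 3 in ['b', 'e', 'c', 'a'] -> ['a', 'b', 'e', 'c']
'a': index 0 in ['a', 'b', 'e', 'c'] -> ['a', 'b', 'e', 'c']


Output: [2, 2, 0, 3, 2, 0, 2, 1, 2, 2, 3, 0]


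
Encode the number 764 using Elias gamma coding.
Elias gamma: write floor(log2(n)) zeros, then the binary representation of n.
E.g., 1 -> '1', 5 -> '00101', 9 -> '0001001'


num_bits = floor(log2(764)) + 1 = 10
leading_zeros = num_bits - 1 = 9
binary(764) = 1011111100

Elias gamma(764) = '000000000' + '1011111100' = 0000000001011111100 (19 bits)


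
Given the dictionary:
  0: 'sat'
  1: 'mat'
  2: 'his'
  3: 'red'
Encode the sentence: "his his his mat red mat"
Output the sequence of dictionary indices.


Look up each word in the dictionary:
  'his' -> 2
  'his' -> 2
  'his' -> 2
  'mat' -> 1
  'red' -> 3
  'mat' -> 1

Encoded: [2, 2, 2, 1, 3, 1]


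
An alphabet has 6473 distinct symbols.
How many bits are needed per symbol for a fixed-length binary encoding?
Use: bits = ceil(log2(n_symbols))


log2(6473) = 12.6602
Bracket: 2^12 = 4096 < 6473 <= 2^13 = 8192
So ceil(log2(6473)) = 13

bits = ceil(log2(6473)) = ceil(12.6602) = 13 bits


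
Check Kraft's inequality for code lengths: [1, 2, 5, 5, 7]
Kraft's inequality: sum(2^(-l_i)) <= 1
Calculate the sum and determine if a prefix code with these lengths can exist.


Sum = 2^(-1) + 2^(-2) + 2^(-5) + 2^(-5) + 2^(-7)
    = 0.5 + 0.25 + 0.03125 + 0.03125 + 0.0078125
    = 105/128 = 0.8203125
Since 0.8203125 <= 1, Kraft's inequality IS satisfied.
A prefix code with these lengths CAN exist.

Kraft sum = 0.8203125. Satisfied.


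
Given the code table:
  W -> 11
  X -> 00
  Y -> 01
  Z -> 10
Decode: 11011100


Decoding:
11 -> W
01 -> Y
11 -> W
00 -> X


Result: WYWX


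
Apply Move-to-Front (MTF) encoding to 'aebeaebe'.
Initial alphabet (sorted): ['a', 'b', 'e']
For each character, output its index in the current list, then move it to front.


MTF encoding:
'a': index 0 in ['a', 'b', 'e'] -> ['a', 'b', 'e']
'e': index 2 in ['a', 'b', 'e'] -> ['e', 'a', 'b']
'b': index 2 in ['e', 'a', 'b'] -> ['b', 'e', 'a']
'e': index 1 in ['b', 'e', 'a'] -> ['e', 'b', 'a']
'a': index 2 in ['e', 'b', 'a'] -> ['a', 'e', 'b']
'e': index 1 in ['a', 'e', 'b'] -> ['e', 'a', 'b']
'b': index 2 in ['e', 'a', 'b'] -> ['b', 'e', 'a']
'e': index 1 in ['b', 'e', 'a'] -> ['e', 'b', 'a']


Output: [0, 2, 2, 1, 2, 1, 2, 1]


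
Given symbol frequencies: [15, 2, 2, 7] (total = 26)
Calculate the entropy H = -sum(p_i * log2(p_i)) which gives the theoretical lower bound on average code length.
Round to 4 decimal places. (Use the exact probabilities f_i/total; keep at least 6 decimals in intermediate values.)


Per-symbol terms -p_i * log2(p_i) with p_i = f_i/26:
  p = 15/26 = 0.576923: log2(p) = -0.793549, -p*log2(p) = 0.457817
  p = 2/26 = 0.076923: log2(p) = -3.700440, -p*log2(p) = 0.284649
  p = 2/26 = 0.076923: log2(p) = -3.700440, -p*log2(p) = 0.284649
  p = 7/26 = 0.269231: log2(p) = -1.893085, -p*log2(p) = 0.509677
H = 0.457817 + 0.284649 + 0.284649 + 0.509677 = 1.536792

H = 1.5368 bits/symbol


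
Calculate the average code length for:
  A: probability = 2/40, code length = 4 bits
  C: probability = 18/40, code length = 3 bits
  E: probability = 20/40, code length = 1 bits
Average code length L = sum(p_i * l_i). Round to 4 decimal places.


Weighted contributions p_i * l_i:
  A: (2/40) * 4 = 8/40
  C: (18/40) * 3 = 54/40
  E: (20/40) * 1 = 20/40
Sum = (8 + 54 + 20)/40 = 82/40

L = 82/40 = 2.0500 bits/symbol


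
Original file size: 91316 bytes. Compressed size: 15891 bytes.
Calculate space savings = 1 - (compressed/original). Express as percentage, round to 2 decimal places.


ratio = compressed/original = 15891/91316 = 0.174022
savings = 1 - ratio = 1 - 0.174022 = 0.825978
as a percentage: 0.825978 * 100 = 82.6%

Space savings = 1 - 15891/91316 = 82.6%


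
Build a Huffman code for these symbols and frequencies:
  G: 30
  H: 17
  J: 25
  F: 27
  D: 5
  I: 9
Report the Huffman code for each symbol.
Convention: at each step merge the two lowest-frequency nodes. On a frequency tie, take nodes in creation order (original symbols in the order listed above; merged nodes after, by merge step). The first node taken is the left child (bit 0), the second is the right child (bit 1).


Huffman tree construction:
Step 1: Merge D(5) + I(9) = 14
Step 2: Merge (D+I)(14) + H(17) = 31
Step 3: Merge J(25) + F(27) = 52
Step 4: Merge G(30) + ((D+I)+H)(31) = 61
Step 5: Merge (J+F)(52) + (G+((D+I)+H))(61) = 113
Read each symbol's code off the tree from the root (left child = 0, right child = 1).

Codes:
  G: 10 (length 2)
  H: 111 (length 3)
  J: 00 (length 2)
  F: 01 (length 2)
  D: 1100 (length 4)
  I: 1101 (length 4)
Average code length: 271/113 = 2.3982 bits/symbol


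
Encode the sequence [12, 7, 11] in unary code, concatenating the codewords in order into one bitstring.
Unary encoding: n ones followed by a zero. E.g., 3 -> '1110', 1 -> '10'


Encode each number as n ones followed by a terminating 0:
  12 -> 1111111111110 (13 bits)
  7 -> 11111110 (8 bits)
  11 -> 111111111110 (12 bits)
Total length = 13 + 8 + 12 = 33 bits.

Unary([12, 7, 11]) = 111111111111011111110111111111110 (33 bits)


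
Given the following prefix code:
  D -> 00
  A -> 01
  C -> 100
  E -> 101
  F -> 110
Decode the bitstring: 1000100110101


Decoding step by step:
Bits 100 -> C
Bits 01 -> A
Bits 00 -> D
Bits 110 -> F
Bits 101 -> E


Decoded message: CADFE


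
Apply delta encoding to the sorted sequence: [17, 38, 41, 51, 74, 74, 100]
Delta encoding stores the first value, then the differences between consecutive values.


First value: 17
Deltas:
  38 - 17 = 21
  41 - 38 = 3
  51 - 41 = 10
  74 - 51 = 23
  74 - 74 = 0
  100 - 74 = 26


Delta encoded: [17, 21, 3, 10, 23, 0, 26]


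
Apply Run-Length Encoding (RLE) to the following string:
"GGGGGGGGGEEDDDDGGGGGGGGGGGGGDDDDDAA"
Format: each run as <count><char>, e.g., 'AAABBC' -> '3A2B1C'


Scanning runs left to right:
  i=0: run of 'G' x 9 -> '9G'
  i=9: run of 'E' x 2 -> '2E'
  i=11: run of 'D' x 4 -> '4D'
  i=15: run of 'G' x 13 -> '13G'
  i=28: run of 'D' x 5 -> '5D'
  i=33: run of 'A' x 2 -> '2A'

RLE = 9G2E4D13G5D2A


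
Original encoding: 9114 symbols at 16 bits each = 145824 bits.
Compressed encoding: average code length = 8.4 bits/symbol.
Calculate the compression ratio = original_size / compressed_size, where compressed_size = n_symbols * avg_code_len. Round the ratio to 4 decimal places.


original_size = n_symbols * orig_bits = 9114 * 16 = 145824 bits
compressed_size = n_symbols * avg_code_len = 9114 * 8.4 = 76557.6 bits
ratio = original_size / compressed_size = 145824 / 76557.6 = 1.9048

Compression ratio = 1.9048


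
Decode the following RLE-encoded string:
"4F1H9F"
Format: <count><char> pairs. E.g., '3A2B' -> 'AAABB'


Expanding each <count><char> pair:
  4F -> 'FFFF'
  1H -> 'H'
  9F -> 'FFFFFFFFF'

Decoded = FFFFHFFFFFFFFF


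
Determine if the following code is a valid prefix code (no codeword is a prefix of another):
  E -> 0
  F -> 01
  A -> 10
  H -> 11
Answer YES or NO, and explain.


Checking each pair (does one codeword prefix another?):
  E='0' vs F='01': prefix -- VIOLATION

NO -- this is NOT a valid prefix code. E (0) is a prefix of F (01).


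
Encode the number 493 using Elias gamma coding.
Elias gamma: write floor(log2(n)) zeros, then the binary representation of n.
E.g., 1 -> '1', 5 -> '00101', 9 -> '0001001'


num_bits = floor(log2(493)) + 1 = 9
leading_zeros = num_bits - 1 = 8
binary(493) = 111101101

Elias gamma(493) = '00000000' + '111101101' = 00000000111101101 (17 bits)


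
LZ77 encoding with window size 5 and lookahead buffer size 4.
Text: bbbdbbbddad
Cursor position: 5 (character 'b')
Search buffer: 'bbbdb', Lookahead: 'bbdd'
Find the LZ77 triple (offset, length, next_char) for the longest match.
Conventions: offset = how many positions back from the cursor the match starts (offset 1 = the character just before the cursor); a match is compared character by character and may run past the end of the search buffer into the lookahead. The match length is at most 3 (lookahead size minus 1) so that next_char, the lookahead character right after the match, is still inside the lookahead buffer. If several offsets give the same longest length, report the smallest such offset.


Try each offset into the search buffer:
  offset=1 (pos 4, char 'b'): match length 2
  offset=2 (pos 3, char 'd'): match length 0
  offset=3 (pos 2, char 'b'): match length 1
  offset=4 (pos 1, char 'b'): match length 3
  offset=5 (pos 0, char 'b'): match length 2
Longest match has length 3 at offset 4.
next_char = character at position 5 + 3 = 8 -> 'd'

Best match: offset=4, length=3 (matching 'bbd' starting at position 1)
LZ77 triple: (4, 3, 'd')


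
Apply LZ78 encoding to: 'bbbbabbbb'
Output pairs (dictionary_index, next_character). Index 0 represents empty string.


LZ78 encoding steps:
Dictionary: {0: ''}
Step 1: w='' (idx 0), next='b' -> output (0, 'b'), add 'b' as idx 1
Step 2: w='b' (idx 1), next='b' -> output (1, 'b'), add 'bb' as idx 2
Step 3: w='b' (idx 1), next='a' -> output (1, 'a'), add 'ba' as idx 3
Step 4: w='bb' (idx 2), next='b' -> output (2, 'b'), add 'bbb' as idx 4
Step 5: w='b' (idx 1), end of input -> output (1, '')


Encoded: [(0, 'b'), (1, 'b'), (1, 'a'), (2, 'b'), (1, '')]


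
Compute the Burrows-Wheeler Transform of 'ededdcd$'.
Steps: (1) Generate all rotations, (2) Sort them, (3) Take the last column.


Rotations (sorted):
  0: $ededdcd -> last char: d
  1: cd$ededd -> last char: d
  2: d$ededdc -> last char: c
  3: dcd$eded -> last char: d
  4: ddcd$ede -> last char: e
  5: deddcd$e -> last char: e
  6: eddcd$ed -> last char: d
  7: ededdcd$ -> last char: $


BWT = ddcdeed$


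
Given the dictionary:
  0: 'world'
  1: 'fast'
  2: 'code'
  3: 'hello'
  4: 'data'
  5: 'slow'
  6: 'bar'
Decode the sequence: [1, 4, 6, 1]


Look up each index in the dictionary:
  1 -> 'fast'
  4 -> 'data'
  6 -> 'bar'
  1 -> 'fast'

Decoded: "fast data bar fast"


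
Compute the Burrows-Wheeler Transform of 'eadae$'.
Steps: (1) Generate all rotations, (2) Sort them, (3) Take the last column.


Rotations (sorted):
  0: $eadae -> last char: e
  1: adae$e -> last char: e
  2: ae$ead -> last char: d
  3: dae$ea -> last char: a
  4: e$eada -> last char: a
  5: eadae$ -> last char: $


BWT = eedaa$


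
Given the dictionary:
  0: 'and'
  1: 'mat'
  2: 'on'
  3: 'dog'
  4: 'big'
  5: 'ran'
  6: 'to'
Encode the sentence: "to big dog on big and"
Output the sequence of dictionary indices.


Look up each word in the dictionary:
  'to' -> 6
  'big' -> 4
  'dog' -> 3
  'on' -> 2
  'big' -> 4
  'and' -> 0

Encoded: [6, 4, 3, 2, 4, 0]


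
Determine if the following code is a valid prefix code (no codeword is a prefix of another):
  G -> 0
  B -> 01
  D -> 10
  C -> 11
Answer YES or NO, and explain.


Checking each pair (does one codeword prefix another?):
  G='0' vs B='01': prefix -- VIOLATION

NO -- this is NOT a valid prefix code. G (0) is a prefix of B (01).


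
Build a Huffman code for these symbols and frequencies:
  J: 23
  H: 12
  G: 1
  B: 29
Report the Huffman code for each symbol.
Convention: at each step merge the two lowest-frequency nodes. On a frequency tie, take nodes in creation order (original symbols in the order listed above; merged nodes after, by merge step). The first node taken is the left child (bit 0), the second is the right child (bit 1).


Huffman tree construction:
Step 1: Merge G(1) + H(12) = 13
Step 2: Merge (G+H)(13) + J(23) = 36
Step 3: Merge B(29) + ((G+H)+J)(36) = 65
Read each symbol's code off the tree from the root (left child = 0, right child = 1).

Codes:
  J: 11 (length 2)
  H: 101 (length 3)
  G: 100 (length 3)
  B: 0 (length 1)
Average code length: 114/65 = 1.7538 bits/symbol


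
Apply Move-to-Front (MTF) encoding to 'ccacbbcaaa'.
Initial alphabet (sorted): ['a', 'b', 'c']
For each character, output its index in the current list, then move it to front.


MTF encoding:
'c': index 2 in ['a', 'b', 'c'] -> ['c', 'a', 'b']
'c': index 0 in ['c', 'a', 'b'] -> ['c', 'a', 'b']
'a': index 1 in ['c', 'a', 'b'] -> ['a', 'c', 'b']
'c': index 1 in ['a', 'c', 'b'] -> ['c', 'a', 'b']
'b': index 2 in ['c', 'a', 'b'] -> ['b', 'c', 'a']
'b': index 0 in ['b', 'c', 'a'] -> ['b', 'c', 'a']
'c': index 1 in ['b', 'c', 'a'] -> ['c', 'b', 'a']
'a': index 2 in ['c', 'b', 'a'] -> ['a', 'c', 'b']
'a': index 0 in ['a', 'c', 'b'] -> ['a', 'c', 'b']
'a': index 0 in ['a', 'c', 'b'] -> ['a', 'c', 'b']


Output: [2, 0, 1, 1, 2, 0, 1, 2, 0, 0]


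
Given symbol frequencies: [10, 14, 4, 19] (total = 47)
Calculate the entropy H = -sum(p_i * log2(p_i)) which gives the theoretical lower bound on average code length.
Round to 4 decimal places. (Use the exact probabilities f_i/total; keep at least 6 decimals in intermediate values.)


Per-symbol terms -p_i * log2(p_i) with p_i = f_i/47:
  p = 10/47 = 0.212766: log2(p) = -2.232661, -p*log2(p) = 0.475034
  p = 14/47 = 0.297872: log2(p) = -1.747234, -p*log2(p) = 0.520453
  p = 4/47 = 0.085106: log2(p) = -3.554589, -p*log2(p) = 0.302518
  p = 19/47 = 0.404255: log2(p) = -1.306661, -p*log2(p) = 0.528225
H = 0.475034 + 0.520453 + 0.302518 + 0.528225 = 1.826230

H = 1.8262 bits/symbol


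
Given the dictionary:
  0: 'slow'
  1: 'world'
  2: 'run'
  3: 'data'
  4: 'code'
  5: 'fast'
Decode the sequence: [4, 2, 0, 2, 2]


Look up each index in the dictionary:
  4 -> 'code'
  2 -> 'run'
  0 -> 'slow'
  2 -> 'run'
  2 -> 'run'

Decoded: "code run slow run run"


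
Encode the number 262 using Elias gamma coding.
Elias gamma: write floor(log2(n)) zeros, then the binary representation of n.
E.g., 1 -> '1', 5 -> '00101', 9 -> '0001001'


num_bits = floor(log2(262)) + 1 = 9
leading_zeros = num_bits - 1 = 8
binary(262) = 100000110

Elias gamma(262) = '00000000' + '100000110' = 00000000100000110 (17 bits)


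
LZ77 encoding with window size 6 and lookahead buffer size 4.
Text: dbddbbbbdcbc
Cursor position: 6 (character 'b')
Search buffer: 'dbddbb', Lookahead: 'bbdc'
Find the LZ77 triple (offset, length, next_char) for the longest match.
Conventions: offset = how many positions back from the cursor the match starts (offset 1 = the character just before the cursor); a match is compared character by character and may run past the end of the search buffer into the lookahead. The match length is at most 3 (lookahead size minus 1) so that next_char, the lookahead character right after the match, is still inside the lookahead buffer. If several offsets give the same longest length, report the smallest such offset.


Try each offset into the search buffer:
  offset=1 (pos 5, char 'b'): match length 2
  offset=2 (pos 4, char 'b'): match length 2
  offset=3 (pos 3, char 'd'): match length 0
  offset=4 (pos 2, char 'd'): match length 0
  offset=5 (pos 1, char 'b'): match length 1
  offset=6 (pos 0, char 'd'): match length 0
Longest match has length 2, found at offsets 1, 2; take the smallest, offset 1.
next_char = character at position 6 + 2 = 8 -> 'd'

Best match: offset=1, length=2 (matching 'bb' starting at position 5)
LZ77 triple: (1, 2, 'd')


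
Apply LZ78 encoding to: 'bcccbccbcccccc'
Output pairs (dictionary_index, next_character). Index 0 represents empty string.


LZ78 encoding steps:
Dictionary: {0: ''}
Step 1: w='' (idx 0), next='b' -> output (0, 'b'), add 'b' as idx 1
Step 2: w='' (idx 0), next='c' -> output (0, 'c'), add 'c' as idx 2
Step 3: w='c' (idx 2), next='c' -> output (2, 'c'), add 'cc' as idx 3
Step 4: w='b' (idx 1), next='c' -> output (1, 'c'), add 'bc' as idx 4
Step 5: w='c' (idx 2), next='b' -> output (2, 'b'), add 'cb' as idx 5
Step 6: w='cc' (idx 3), next='c' -> output (3, 'c'), add 'ccc' as idx 6
Step 7: w='ccc' (idx 6), end of input -> output (6, '')


Encoded: [(0, 'b'), (0, 'c'), (2, 'c'), (1, 'c'), (2, 'b'), (3, 'c'), (6, '')]


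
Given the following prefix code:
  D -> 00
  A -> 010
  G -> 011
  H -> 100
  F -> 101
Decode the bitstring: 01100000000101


Decoding step by step:
Bits 011 -> G
Bits 00 -> D
Bits 00 -> D
Bits 00 -> D
Bits 00 -> D
Bits 101 -> F


Decoded message: GDDDDF


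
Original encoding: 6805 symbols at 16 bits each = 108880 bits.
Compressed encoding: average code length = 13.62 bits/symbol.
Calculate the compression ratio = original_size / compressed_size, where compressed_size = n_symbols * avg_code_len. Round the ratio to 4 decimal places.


original_size = n_symbols * orig_bits = 6805 * 16 = 108880 bits
compressed_size = n_symbols * avg_code_len = 6805 * 13.62 = 92684.1 bits
ratio = original_size / compressed_size = 108880 / 92684.1 = 1.1747

Compression ratio = 1.1747


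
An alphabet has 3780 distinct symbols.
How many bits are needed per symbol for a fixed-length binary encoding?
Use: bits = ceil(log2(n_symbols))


log2(3780) = 11.8842
Bracket: 2^11 = 2048 < 3780 <= 2^12 = 4096
So ceil(log2(3780)) = 12

bits = ceil(log2(3780)) = ceil(11.8842) = 12 bits


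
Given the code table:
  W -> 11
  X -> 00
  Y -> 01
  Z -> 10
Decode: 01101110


Decoding:
01 -> Y
10 -> Z
11 -> W
10 -> Z


Result: YZWZ


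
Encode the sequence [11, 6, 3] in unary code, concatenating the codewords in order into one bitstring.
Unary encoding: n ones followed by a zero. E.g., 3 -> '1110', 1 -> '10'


Encode each number as n ones followed by a terminating 0:
  11 -> 111111111110 (12 bits)
  6 -> 1111110 (7 bits)
  3 -> 1110 (4 bits)
Total length = 12 + 7 + 4 = 23 bits.

Unary([11, 6, 3]) = 11111111111011111101110 (23 bits)


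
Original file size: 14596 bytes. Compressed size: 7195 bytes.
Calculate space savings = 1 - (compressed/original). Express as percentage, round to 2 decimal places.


ratio = compressed/original = 7195/14596 = 0.492943
savings = 1 - ratio = 1 - 0.492943 = 0.507057
as a percentage: 0.507057 * 100 = 50.71%

Space savings = 1 - 7195/14596 = 50.71%


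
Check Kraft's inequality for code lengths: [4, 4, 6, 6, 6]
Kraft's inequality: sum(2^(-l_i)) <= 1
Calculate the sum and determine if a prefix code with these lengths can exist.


Sum = 2^(-4) + 2^(-4) + 2^(-6) + 2^(-6) + 2^(-6)
    = 0.0625 + 0.0625 + 0.015625 + 0.015625 + 0.015625
    = 11/64 = 0.171875
Since 0.171875 <= 1, Kraft's inequality IS satisfied.
A prefix code with these lengths CAN exist.

Kraft sum = 0.171875. Satisfied.


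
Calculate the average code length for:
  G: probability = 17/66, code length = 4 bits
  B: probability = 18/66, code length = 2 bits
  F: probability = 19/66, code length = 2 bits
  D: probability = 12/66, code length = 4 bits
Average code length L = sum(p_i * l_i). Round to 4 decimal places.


Weighted contributions p_i * l_i:
  G: (17/66) * 4 = 68/66
  B: (18/66) * 2 = 36/66
  F: (19/66) * 2 = 38/66
  D: (12/66) * 4 = 48/66
Sum = (68 + 36 + 38 + 48)/66 = 190/66

L = 190/66 = 2.8788 bits/symbol


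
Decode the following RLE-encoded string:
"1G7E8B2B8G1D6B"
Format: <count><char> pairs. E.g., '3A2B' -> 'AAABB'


Expanding each <count><char> pair:
  1G -> 'G'
  7E -> 'EEEEEEE'
  8B -> 'BBBBBBBB'
  2B -> 'BB'
  8G -> 'GGGGGGGG'
  1D -> 'D'
  6B -> 'BBBBBB'

Decoded = GEEEEEEEBBBBBBBBBBGGGGGGGGDBBBBBB


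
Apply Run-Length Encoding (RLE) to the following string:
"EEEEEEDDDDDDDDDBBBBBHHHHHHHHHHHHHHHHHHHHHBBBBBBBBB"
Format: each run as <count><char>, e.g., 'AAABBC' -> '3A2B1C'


Scanning runs left to right:
  i=0: run of 'E' x 6 -> '6E'
  i=6: run of 'D' x 9 -> '9D'
  i=15: run of 'B' x 5 -> '5B'
  i=20: run of 'H' x 21 -> '21H'
  i=41: run of 'B' x 9 -> '9B'

RLE = 6E9D5B21H9B


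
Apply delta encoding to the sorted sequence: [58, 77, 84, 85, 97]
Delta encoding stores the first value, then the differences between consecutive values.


First value: 58
Deltas:
  77 - 58 = 19
  84 - 77 = 7
  85 - 84 = 1
  97 - 85 = 12


Delta encoded: [58, 19, 7, 1, 12]


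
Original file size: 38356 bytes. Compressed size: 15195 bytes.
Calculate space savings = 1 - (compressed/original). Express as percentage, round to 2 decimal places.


ratio = compressed/original = 15195/38356 = 0.396157
savings = 1 - ratio = 1 - 0.396157 = 0.603843
as a percentage: 0.603843 * 100 = 60.38%

Space savings = 1 - 15195/38356 = 60.38%


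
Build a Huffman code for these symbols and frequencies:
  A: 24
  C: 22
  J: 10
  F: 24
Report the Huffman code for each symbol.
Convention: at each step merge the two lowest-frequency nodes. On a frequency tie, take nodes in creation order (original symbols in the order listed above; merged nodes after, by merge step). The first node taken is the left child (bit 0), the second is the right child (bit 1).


Huffman tree construction:
Step 1: Merge J(10) + C(22) = 32
Step 2: Merge A(24) + F(24) = 48
Step 3: Merge (J+C)(32) + (A+F)(48) = 80
Read each symbol's code off the tree from the root (left child = 0, right child = 1).

Codes:
  A: 10 (length 2)
  C: 01 (length 2)
  J: 00 (length 2)
  F: 11 (length 2)
Average code length: 160/80 = 2.0000 bits/symbol


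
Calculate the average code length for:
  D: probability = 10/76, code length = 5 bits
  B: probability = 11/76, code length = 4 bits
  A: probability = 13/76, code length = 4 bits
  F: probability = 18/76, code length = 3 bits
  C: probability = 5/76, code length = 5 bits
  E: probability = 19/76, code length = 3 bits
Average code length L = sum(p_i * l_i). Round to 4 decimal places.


Weighted contributions p_i * l_i:
  D: (10/76) * 5 = 50/76
  B: (11/76) * 4 = 44/76
  A: (13/76) * 4 = 52/76
  F: (18/76) * 3 = 54/76
  C: (5/76) * 5 = 25/76
  E: (19/76) * 3 = 57/76
Sum = (50 + 44 + 52 + 54 + 25 + 57)/76 = 282/76

L = 282/76 = 3.7105 bits/symbol


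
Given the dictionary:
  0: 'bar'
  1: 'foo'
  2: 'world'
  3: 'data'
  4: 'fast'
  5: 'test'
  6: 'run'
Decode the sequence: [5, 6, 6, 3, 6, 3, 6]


Look up each index in the dictionary:
  5 -> 'test'
  6 -> 'run'
  6 -> 'run'
  3 -> 'data'
  6 -> 'run'
  3 -> 'data'
  6 -> 'run'

Decoded: "test run run data run data run"


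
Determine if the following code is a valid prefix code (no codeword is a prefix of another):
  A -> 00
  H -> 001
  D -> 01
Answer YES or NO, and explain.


Checking each pair (does one codeword prefix another?):
  A='00' vs H='001': prefix -- VIOLATION

NO -- this is NOT a valid prefix code. A (00) is a prefix of H (001).


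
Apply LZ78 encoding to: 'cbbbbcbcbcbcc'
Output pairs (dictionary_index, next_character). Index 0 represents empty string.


LZ78 encoding steps:
Dictionary: {0: ''}
Step 1: w='' (idx 0), next='c' -> output (0, 'c'), add 'c' as idx 1
Step 2: w='' (idx 0), next='b' -> output (0, 'b'), add 'b' as idx 2
Step 3: w='b' (idx 2), next='b' -> output (2, 'b'), add 'bb' as idx 3
Step 4: w='b' (idx 2), next='c' -> output (2, 'c'), add 'bc' as idx 4
Step 5: w='bc' (idx 4), next='b' -> output (4, 'b'), add 'bcb' as idx 5
Step 6: w='c' (idx 1), next='b' -> output (1, 'b'), add 'cb' as idx 6
Step 7: w='c' (idx 1), next='c' -> output (1, 'c'), add 'cc' as idx 7


Encoded: [(0, 'c'), (0, 'b'), (2, 'b'), (2, 'c'), (4, 'b'), (1, 'b'), (1, 'c')]


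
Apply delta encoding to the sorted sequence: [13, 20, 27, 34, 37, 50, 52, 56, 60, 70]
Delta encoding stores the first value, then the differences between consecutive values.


First value: 13
Deltas:
  20 - 13 = 7
  27 - 20 = 7
  34 - 27 = 7
  37 - 34 = 3
  50 - 37 = 13
  52 - 50 = 2
  56 - 52 = 4
  60 - 56 = 4
  70 - 60 = 10


Delta encoded: [13, 7, 7, 7, 3, 13, 2, 4, 4, 10]


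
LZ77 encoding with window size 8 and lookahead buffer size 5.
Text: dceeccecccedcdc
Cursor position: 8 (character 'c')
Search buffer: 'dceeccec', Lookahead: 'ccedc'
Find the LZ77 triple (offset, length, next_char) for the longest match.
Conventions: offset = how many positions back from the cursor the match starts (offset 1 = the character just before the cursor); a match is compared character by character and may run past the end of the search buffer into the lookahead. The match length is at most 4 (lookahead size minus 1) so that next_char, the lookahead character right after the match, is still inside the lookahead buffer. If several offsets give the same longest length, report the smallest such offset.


Try each offset into the search buffer:
  offset=1 (pos 7, char 'c'): match length 2
  offset=2 (pos 6, char 'e'): match length 0
  offset=3 (pos 5, char 'c'): match length 1
  offset=4 (pos 4, char 'c'): match length 3
  offset=5 (pos 3, char 'e'): match length 0
  offset=6 (pos 2, char 'e'): match length 0
  offset=7 (pos 1, char 'c'): match length 1
  offset=8 (pos 0, char 'd'): match length 0
Longest match has length 3 at offset 4.
next_char = character at position 8 + 3 = 11 -> 'd'

Best match: offset=4, length=3 (matching 'cce' starting at position 4)
LZ77 triple: (4, 3, 'd')


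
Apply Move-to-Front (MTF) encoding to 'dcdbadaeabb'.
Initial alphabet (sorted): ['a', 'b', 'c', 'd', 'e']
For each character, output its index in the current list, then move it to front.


MTF encoding:
'd': index 3 in ['a', 'b', 'c', 'd', 'e'] -> ['d', 'a', 'b', 'c', 'e']
'c': index 3 in ['d', 'a', 'b', 'c', 'e'] -> ['c', 'd', 'a', 'b', 'e']
'd': index 1 in ['c', 'd', 'a', 'b', 'e'] -> ['d', 'c', 'a', 'b', 'e']
'b': index 3 in ['d', 'c', 'a', 'b', 'e'] -> ['b', 'd', 'c', 'a', 'e']
'a': index 3 in ['b', 'd', 'c', 'a', 'e'] -> ['a', 'b', 'd', 'c', 'e']
'd': index 2 in ['a', 'b', 'd', 'c', 'e'] -> ['d', 'a', 'b', 'c', 'e']
'a': index 1 in ['d', 'a', 'b', 'c', 'e'] -> ['a', 'd', 'b', 'c', 'e']
'e': index 4 in ['a', 'd', 'b', 'c', 'e'] -> ['e', 'a', 'd', 'b', 'c']
'a': index 1 in ['e', 'a', 'd', 'b', 'c'] -> ['a', 'e', 'd', 'b', 'c']
'b': index 3 in ['a', 'e', 'd', 'b', 'c'] -> ['b', 'a', 'e', 'd', 'c']
'b': index 0 in ['b', 'a', 'e', 'd', 'c'] -> ['b', 'a', 'e', 'd', 'c']


Output: [3, 3, 1, 3, 3, 2, 1, 4, 1, 3, 0]


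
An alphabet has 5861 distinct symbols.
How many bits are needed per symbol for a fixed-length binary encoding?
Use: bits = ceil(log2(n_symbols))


log2(5861) = 12.5169
Bracket: 2^12 = 4096 < 5861 <= 2^13 = 8192
So ceil(log2(5861)) = 13

bits = ceil(log2(5861)) = ceil(12.5169) = 13 bits


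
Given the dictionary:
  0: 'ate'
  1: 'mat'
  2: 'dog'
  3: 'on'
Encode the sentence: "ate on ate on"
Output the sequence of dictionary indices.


Look up each word in the dictionary:
  'ate' -> 0
  'on' -> 3
  'ate' -> 0
  'on' -> 3

Encoded: [0, 3, 0, 3]


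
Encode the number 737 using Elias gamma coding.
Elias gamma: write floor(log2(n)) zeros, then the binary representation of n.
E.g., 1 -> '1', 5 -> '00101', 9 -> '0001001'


num_bits = floor(log2(737)) + 1 = 10
leading_zeros = num_bits - 1 = 9
binary(737) = 1011100001

Elias gamma(737) = '000000000' + '1011100001' = 0000000001011100001 (19 bits)


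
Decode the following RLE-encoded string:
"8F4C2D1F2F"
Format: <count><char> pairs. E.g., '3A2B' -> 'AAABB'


Expanding each <count><char> pair:
  8F -> 'FFFFFFFF'
  4C -> 'CCCC'
  2D -> 'DD'
  1F -> 'F'
  2F -> 'FF'

Decoded = FFFFFFFFCCCCDDFFF


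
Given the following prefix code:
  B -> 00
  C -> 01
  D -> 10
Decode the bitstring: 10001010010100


Decoding step by step:
Bits 10 -> D
Bits 00 -> B
Bits 10 -> D
Bits 10 -> D
Bits 01 -> C
Bits 01 -> C
Bits 00 -> B


Decoded message: DBDDCCB


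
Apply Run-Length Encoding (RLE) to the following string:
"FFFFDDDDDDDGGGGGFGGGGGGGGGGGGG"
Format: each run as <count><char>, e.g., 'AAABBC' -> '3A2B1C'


Scanning runs left to right:
  i=0: run of 'F' x 4 -> '4F'
  i=4: run of 'D' x 7 -> '7D'
  i=11: run of 'G' x 5 -> '5G'
  i=16: run of 'F' x 1 -> '1F'
  i=17: run of 'G' x 13 -> '13G'

RLE = 4F7D5G1F13G


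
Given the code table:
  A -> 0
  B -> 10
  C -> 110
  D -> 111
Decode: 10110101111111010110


Decoding:
10 -> B
110 -> C
10 -> B
111 -> D
111 -> D
10 -> B
10 -> B
110 -> C


Result: BCBDDBBC


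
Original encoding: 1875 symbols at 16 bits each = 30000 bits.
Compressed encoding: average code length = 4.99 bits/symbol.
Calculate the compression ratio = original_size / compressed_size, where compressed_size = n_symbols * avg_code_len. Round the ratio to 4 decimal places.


original_size = n_symbols * orig_bits = 1875 * 16 = 30000 bits
compressed_size = n_symbols * avg_code_len = 1875 * 4.99 = 9356.25 bits
ratio = original_size / compressed_size = 30000 / 9356.25 = 3.2064

Compression ratio = 3.2064


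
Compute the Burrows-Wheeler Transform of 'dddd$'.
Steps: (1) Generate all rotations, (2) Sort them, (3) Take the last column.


Rotations (sorted):
  0: $dddd -> last char: d
  1: d$ddd -> last char: d
  2: dd$dd -> last char: d
  3: ddd$d -> last char: d
  4: dddd$ -> last char: $


BWT = dddd$


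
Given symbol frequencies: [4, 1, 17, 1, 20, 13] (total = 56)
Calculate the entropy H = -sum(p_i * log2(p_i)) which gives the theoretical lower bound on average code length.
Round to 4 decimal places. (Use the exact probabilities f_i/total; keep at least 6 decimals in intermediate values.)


Per-symbol terms -p_i * log2(p_i) with p_i = f_i/56:
  p = 4/56 = 0.071429: log2(p) = -3.807355, -p*log2(p) = 0.271954
  p = 1/56 = 0.017857: log2(p) = -5.807355, -p*log2(p) = 0.103703
  p = 17/56 = 0.303571: log2(p) = -1.719892, -p*log2(p) = 0.522110
  p = 1/56 = 0.017857: log2(p) = -5.807355, -p*log2(p) = 0.103703
  p = 20/56 = 0.357143: log2(p) = -1.485427, -p*log2(p) = 0.530510
  p = 13/56 = 0.232143: log2(p) = -2.106915, -p*log2(p) = 0.489105
H = 0.271954 + 0.103703 + 0.522110 + 0.103703 + 0.530510 + 0.489105 = 2.021085

H = 2.0211 bits/symbol


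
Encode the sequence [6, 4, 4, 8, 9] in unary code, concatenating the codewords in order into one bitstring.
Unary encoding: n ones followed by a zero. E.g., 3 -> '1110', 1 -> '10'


Encode each number as n ones followed by a terminating 0:
  6 -> 1111110 (7 bits)
  4 -> 11110 (5 bits)
  4 -> 11110 (5 bits)
  8 -> 111111110 (9 bits)
  9 -> 1111111110 (10 bits)
Total length = 7 + 5 + 5 + 9 + 10 = 36 bits.

Unary([6, 4, 4, 8, 9]) = 111111011110111101111111101111111110 (36 bits)


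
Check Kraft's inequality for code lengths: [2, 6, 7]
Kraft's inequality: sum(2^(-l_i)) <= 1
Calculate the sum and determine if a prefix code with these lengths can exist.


Sum = 2^(-2) + 2^(-6) + 2^(-7)
    = 0.25 + 0.015625 + 0.0078125
    = 35/128 = 0.2734375
Since 0.2734375 <= 1, Kraft's inequality IS satisfied.
A prefix code with these lengths CAN exist.

Kraft sum = 0.2734375. Satisfied.


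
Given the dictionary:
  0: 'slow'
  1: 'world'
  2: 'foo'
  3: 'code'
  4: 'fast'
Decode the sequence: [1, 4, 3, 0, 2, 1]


Look up each index in the dictionary:
  1 -> 'world'
  4 -> 'fast'
  3 -> 'code'
  0 -> 'slow'
  2 -> 'foo'
  1 -> 'world'

Decoded: "world fast code slow foo world"


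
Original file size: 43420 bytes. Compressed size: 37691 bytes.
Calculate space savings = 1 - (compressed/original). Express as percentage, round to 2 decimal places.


ratio = compressed/original = 37691/43420 = 0.868056
savings = 1 - ratio = 1 - 0.868056 = 0.131944
as a percentage: 0.131944 * 100 = 13.19%

Space savings = 1 - 37691/43420 = 13.19%


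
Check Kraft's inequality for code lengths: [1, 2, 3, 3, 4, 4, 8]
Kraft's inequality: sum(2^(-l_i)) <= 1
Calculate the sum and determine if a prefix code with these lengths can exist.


Sum = 2^(-1) + 2^(-2) + 2^(-3) + 2^(-3) + 2^(-4) + 2^(-4) + 2^(-8)
    = 0.5 + 0.25 + 0.125 + 0.125 + 0.0625 + 0.0625 + 0.00390625
    = 289/256 = 1.12890625
Since 1.12890625 > 1, Kraft's inequality is NOT satisfied.
A prefix code with these lengths CANNOT exist.

Kraft sum = 1.12890625. Not satisfied.


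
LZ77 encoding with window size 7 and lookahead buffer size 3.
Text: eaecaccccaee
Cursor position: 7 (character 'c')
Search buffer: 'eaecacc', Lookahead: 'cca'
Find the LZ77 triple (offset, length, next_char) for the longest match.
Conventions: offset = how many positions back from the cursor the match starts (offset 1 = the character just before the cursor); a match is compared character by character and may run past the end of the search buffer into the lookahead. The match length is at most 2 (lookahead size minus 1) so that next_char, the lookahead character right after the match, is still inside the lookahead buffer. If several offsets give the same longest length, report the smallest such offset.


Try each offset into the search buffer:
  offset=1 (pos 6, char 'c'): match length 2
  offset=2 (pos 5, char 'c'): match length 2
  offset=3 (pos 4, char 'a'): match length 0
  offset=4 (pos 3, char 'c'): match length 1
  offset=5 (pos 2, char 'e'): match length 0
  offset=6 (pos 1, char 'a'): match length 0
  offset=7 (pos 0, char 'e'): match length 0
Longest match has length 2, found at offsets 1, 2; take the smallest, offset 1.
next_char = character at position 7 + 2 = 9 -> 'a'

Best match: offset=1, length=2 (matching 'cc' starting at position 6)
LZ77 triple: (1, 2, 'a')
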